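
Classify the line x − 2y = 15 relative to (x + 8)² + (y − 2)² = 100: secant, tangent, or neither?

neither

d² = (1·(−8) − 2·2 − (15))²/5 = 729/5; r² = 100.
Since d² > r², the line lies outside the circle.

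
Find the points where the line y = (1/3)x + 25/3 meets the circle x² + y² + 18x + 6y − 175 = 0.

From the line, y = (25 + x)/3. Substituting:
10x² + 230x − 500 = 0  ⟹  x² + 23x − 50 = 0
x = 2 or x = −25, giving (2, 9) and (−25, 0).

(−25, 0) and (2, 9)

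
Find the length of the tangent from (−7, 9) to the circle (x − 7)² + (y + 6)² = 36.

Centre (7, −6), r² = 36. |PO|² = (−14)² + (15)² = 421.
By the tangent–radius right angle, tangent length = √(|PO|² − r²) = √385.

√385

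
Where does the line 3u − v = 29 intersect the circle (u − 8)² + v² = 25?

(8, −5) and (11, 4)

From the line, v = 3u − 29. Substituting:
10u² − 190u + 880 = 0  ⟹  u² − 19u + 88 = 0
u = 11 or u = 8, giving (11, 4) and (8, −5).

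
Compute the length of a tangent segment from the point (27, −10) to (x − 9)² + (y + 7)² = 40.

Centre (9, −7), r² = 40. |PO|² = (18)² + (−3)² = 333.
Power of the point: PT² = |PO|² − r² = 293, so PT = √293.

√293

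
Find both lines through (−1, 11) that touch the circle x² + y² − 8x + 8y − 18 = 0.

7x − y = −18 and x + y = 10

Write the tangent as mx − y + (11 − m·(−1)) = 0 and set its distance from the centre to 5√2:
[m·(5) − (−15)]² = 50(m² + 1)
m² − 6m − 7 = 0, so m = 7 or m = −1.
With m = 7: 7x − y = −18. With m = −1: x + y = 10.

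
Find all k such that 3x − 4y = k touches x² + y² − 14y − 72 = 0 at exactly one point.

For a tangent, require d(centre, line) = r = 11.
|3·0 − 4·7 − k| / √25 = 11
|k − (−28)| = 11·5, so k = 27 or k = −83.

k = −83 or k = 27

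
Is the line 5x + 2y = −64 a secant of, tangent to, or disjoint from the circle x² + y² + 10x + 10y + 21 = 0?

tangent

Substituting the line into the circle gives 29x² + 580x + 2900 = 0.
Discriminant = (580)² − 4·29·(2900) = 0.
A repeated root: the line is tangent.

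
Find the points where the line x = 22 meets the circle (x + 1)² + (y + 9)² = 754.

The line gives x = 22. Substituting into the circle:
y² + 18y − 144 = 0
y = 6 or y = −24, giving (22, 6) and (22, −24).

(22, −24) and (22, 6)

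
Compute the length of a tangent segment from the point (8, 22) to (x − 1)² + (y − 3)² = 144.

With centre O = (1, 3), |OP|² = 410 and r² = 144.
The tangent meets the radius at right angles, so tangent² = |PO|² − r² = 410 − 144 = 266.

√266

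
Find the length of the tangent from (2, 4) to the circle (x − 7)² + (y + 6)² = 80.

The centre is (7, −6) and r = 4√5. The square of the distance from P to the centre is 25 + 100 = 125.
The tangent meets the radius at right angles, so tangent² = |PO|² − r² = 125 − 80 = 45.

3√5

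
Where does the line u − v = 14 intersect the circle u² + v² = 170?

(1, −13) and (13, −1)

Substitute v = u − 14:
2u² − 28u + 26 = 0  ⟹  u² − 14u + 13 = 0
u = 13 or u = 1, giving (13, −1) and (1, −13).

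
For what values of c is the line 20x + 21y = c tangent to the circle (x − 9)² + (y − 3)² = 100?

c = −47 or c = 533

Tangency holds when the distance from the centre (9, 3) to the line equals the radius 10:
|20·9 + 21·3 − c| / √841 = 10
|c − (243)| = 10·29, so c = 533 or c = −47.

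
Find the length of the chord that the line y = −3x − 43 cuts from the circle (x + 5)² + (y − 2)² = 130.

4√10

Centre (−5, 2), r² = 130. Perpendicular distance d from centre to line = |30| / √10 = 30/√10.
Chord = 2√(r² − d²) = 2·√(40) = 4√10.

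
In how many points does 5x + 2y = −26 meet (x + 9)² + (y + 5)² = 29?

Substituting the line into the circle gives 29x² + 232x + 464 = 0.
Δ = 53824 − 53824 = 0.
A repeated root: the line is tangent.

1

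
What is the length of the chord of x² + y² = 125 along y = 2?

Centre (0, 0), r² = 125. Perpendicular distance d from centre to line = |−2| / √1 = 2.
Chord = 2√(r² − d²) = 2·√(121) = 22.

22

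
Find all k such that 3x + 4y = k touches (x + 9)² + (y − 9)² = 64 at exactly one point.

k = −31 or k = 49

The line touches the circle iff its distance from (−9, 9) is 8:
|3·(−9) + 4·9 − k| / √25 = 8
|k − (9)| = 8·5, so k = 49 or k = −31.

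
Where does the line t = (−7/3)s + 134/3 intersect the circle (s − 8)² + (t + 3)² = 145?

From the line, t = (134 − 7s)/3. Substituting:
58s² − 2146s + 19720 = 0  ⟹  s² − 37s + 340 = 0
s = 20 or s = 17, giving (20, −2) and (17, 5).

(17, 5) and (20, −2)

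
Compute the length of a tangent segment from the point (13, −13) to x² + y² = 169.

13

With centre O = (0, 0), |OP|² = 338 and r² = 169.
By the tangent–radius right angle, tangent length = √(|PO|² − r²) = √169 = 13.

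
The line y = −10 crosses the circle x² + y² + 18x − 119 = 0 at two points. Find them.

Substitute y = −10:
x² + 18x − 19 = 0
x = 1 or x = −19, giving (1, −10) and (−19, −10).

(−19, −10) and (1, −10)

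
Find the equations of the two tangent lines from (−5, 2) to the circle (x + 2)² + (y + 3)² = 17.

A line y − (2) = m(x − (−5)) is tangent when its distance from (−2, −3) is √17:
(3m − (−5))² = 17(m² + 1)
4m² − 15m − 4 = 0, so m = −1/4 or m = 4.
Through (−5, 2) these give x + 4y = 3 and 4x − y = −22.

x + 4y = 3 and 4x − y = −22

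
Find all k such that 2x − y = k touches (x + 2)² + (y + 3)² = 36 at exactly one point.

k = −1 ± 6√5

For a tangent, require d(centre, line) = r = 6.
|2·(−2) − 1·(−3) − k| / √5 = 6
|k − (−1)| = 6√5.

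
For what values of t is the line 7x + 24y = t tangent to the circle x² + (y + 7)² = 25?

t = −293 or t = −43

For a tangent, require d(centre, line) = r = 5.
|7·0 + 24·(−7) − t| / √625 = 5
|t − (−168)| = 5·25, so t = −43 or t = −293.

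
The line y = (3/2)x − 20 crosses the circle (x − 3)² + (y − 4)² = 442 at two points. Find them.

(2, −17) and (22, 13)

Express y = (−40 + 3x)/2 and substitute into the circle:
13x² − 312x + 572 = 0  ⟹  x² − 24x + 44 = 0
x = 22 or x = 2, giving (22, 13) and (2, −17).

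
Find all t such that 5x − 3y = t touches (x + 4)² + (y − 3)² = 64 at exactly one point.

t = −29 ± 8√34

Tangency holds when the distance from the centre (−4, 3) to the line equals the radius 8:
|5·(−4) − 3·3 − t| / √34 = 8
|t − (−29)| = 8√34.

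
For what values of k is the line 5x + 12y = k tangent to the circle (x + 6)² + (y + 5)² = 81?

k = −207 or k = 27

The line touches the circle iff its distance from (−6, −5) is 9:
|5·(−6) + 12·(−5) − k| / √169 = 9
|k − (−90)| = 9·13, so k = 27 or k = −207.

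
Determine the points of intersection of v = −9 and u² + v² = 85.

(−2, −9) and (2, −9)

From the line, v = −9. Substituting:
u² − 4 = 0
u = 2 or u = −2, giving (2, −9) and (−2, −9).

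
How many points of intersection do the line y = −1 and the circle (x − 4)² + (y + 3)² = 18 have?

2

Substituting the line into the circle gives x² − 8x + 2 = 0.
Δ = 64 − 8 = 56.
Two real roots: the line is a secant.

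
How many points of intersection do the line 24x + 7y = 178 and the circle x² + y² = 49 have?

Substituting the line into the circle gives 625x² − 8544x + 29283 = 0.
Discriminant = (−8544)² − 4·625·(29283) = −207564 < 0.
No real roots: the line does not meet the circle.

0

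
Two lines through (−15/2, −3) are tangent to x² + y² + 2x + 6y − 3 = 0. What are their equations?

Let a tangent through (−15/2, −3) have slope m. Its distance from (−1, −3) must equal √13:
(13/2m − (0))² = 13(m² + 1)
9m² − 4 = 0, so m = −2/3 or m = 2/3.
Through (−15/2, −3) these give 2x + 3y = −24 and 2x − 3y = −6.

2x + 3y = −24 and 2x − 3y = −6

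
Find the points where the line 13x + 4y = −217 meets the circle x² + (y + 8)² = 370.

Express y = (−217 − 13x)/4 and substitute into the circle:
185x² + 4810x + 28305 = 0  ⟹  x² + 26x + 153 = 0
x = −9 or x = −17, giving (−9, −25) and (−17, 1).

(−17, 1) and (−9, −25)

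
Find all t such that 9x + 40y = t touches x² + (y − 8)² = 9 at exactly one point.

t = 197 or t = 443

Tangency holds when the distance from the centre (0, 8) to the line equals the radius 3:
|9·0 + 40·8 − t| / √1681 = 3
|t − (320)| = 3·41, so t = 443 or t = 197.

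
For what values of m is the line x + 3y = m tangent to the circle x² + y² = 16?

m = ±4√10

The line touches the circle iff its distance from (0, 0) is 4:
|1·0 + 3·0 − m| / √10 = 4
|m| = 4√10.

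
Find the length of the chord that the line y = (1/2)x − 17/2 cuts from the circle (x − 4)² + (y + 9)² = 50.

6√5

Centre (4, −9), r² = 50. Perpendicular distance d from centre to line = |5| / √5 = 5/√5.
Half the chord is √(r² − d²) = √(45), so the full chord is 6√5.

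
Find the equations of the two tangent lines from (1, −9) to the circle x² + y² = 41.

Let a tangent through (1, −9) have slope m. Its distance from (0, 0) must equal √41:
(−1m − (9))² = 41(m² + 1)
20m² − 9m − 20 = 0, so m = 5/4 or m = −4/5.
With m = 5/4: 5x − 4y = 41. With m = −4/5: 4x + 5y = −41.

5x − 4y = 41 and 4x + 5y = −41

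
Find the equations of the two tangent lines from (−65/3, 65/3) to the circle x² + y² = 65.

4x + 7y = 65 and 7x + 4y = −65

Let a tangent through (−65/3, 65/3) have slope m. Its distance from (0, 0) must equal √65:
(65/3m − (−65/3))² = 65(m² + 1)
28m² + 65m + 28 = 0, so m = −4/7 or m = −7/4.
With m = −4/7: 4x + 7y = 65. With m = −7/4: 7x + 4y = −65.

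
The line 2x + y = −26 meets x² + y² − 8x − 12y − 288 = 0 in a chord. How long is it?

4√5

The distance from (4, 6) to the line is 40/√5, and r² = 340.
Chord = 2√(r² − d²) = 2·√(20) = 4√5.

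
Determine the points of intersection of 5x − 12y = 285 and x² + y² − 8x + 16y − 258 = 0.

(−3, −25) and (21, −15)

Express y = (−285 + 5x)/12 and substitute into the circle:
169x² − 3042x − 10647 = 0  ⟹  x² − 18x − 63 = 0
x = 21 or x = −3, giving (21, −15) and (−3, −25).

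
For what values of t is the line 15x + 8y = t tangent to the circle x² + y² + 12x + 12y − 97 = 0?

t = −359 or t = 83

The line touches the circle iff its distance from (−6, −6) is 13:
|15·(−6) + 8·(−6) − t| / √289 = 13
|t − (−138)| = 13·17, so t = 83 or t = −359.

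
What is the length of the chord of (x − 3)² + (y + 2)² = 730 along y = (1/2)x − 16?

Centre (3, −2), r² = 730. Perpendicular distance d from centre to line = |−25| / √5 = 25/√5.
Chord = 2√(r² − d²) = 2·√(605) = 22√5.

22√5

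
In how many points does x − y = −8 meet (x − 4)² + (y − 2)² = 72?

Centre (4, 2), r² = 72. Distance² from centre to line = (10)²/2 = 50.
Since d² < r², the line cuts the circle twice.

2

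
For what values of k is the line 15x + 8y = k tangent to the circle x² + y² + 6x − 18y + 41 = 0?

k = −92 or k = 146

The line touches the circle iff its distance from (−3, 9) is 7:
|15·(−3) + 8·9 − k| / √289 = 7
|k − (27)| = 7·17, so k = 146 or k = −92.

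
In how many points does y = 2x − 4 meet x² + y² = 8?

Substituting the line into the circle gives 5x² − 16x + 8 = 0.
Δ = 256 − 160 = 96.
Two real roots: the line is a secant.

2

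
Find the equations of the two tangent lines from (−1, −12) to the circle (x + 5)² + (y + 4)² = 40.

3x − y = 9 and x + 3y = −37

A line y − (−12) = m(x − (−1)) is tangent when its distance from (−5, −4) is 2√10:
[m·(−4) − (8)]² = 40(m² + 1)
3m² − 8m − 3 = 0, so m = 3 or m = −1/3.
Through (−1, −12) these give 3x − y = 9 and x + 3y = −37.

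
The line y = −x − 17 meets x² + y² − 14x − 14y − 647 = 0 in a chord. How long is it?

23√2

Substitute y = −x − 17:
2x² + 34x − 120 = 0  ⟹  x² + 17x − 60 = 0
x = 3 or x = −20, giving (3, −20) and (−20, 3).
|(3, −20) − (−20, 3)| = √((23)² + (−23)²) = 23√2.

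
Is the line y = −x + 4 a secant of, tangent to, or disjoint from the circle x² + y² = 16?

Substituting the line into the circle gives 2x² − 8x = 0.
Discriminant = (−8)² − 4·2·(0) = 64 > 0.
Two real roots: the line is a secant.

secant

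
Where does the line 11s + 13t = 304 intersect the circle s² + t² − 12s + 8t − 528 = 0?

From the line, t = (304 − 11s)/13. Substituting:
290s² − 9860s + 34800 = 0  ⟹  s² − 34s + 120 = 0
s = 30 or s = 4, giving (30, −2) and (4, 20).

(4, 20) and (30, −2)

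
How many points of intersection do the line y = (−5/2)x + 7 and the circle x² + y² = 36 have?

Substituting the line into the circle gives 29x² − 140x + 52 = 0.
Discriminant = (−140)² − 4·29·(52) = 13568 > 0.
Two real roots: the line is a secant.

2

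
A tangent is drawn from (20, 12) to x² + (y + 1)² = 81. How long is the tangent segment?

With centre O = (0, −1), |OP|² = 569 and r² = 81.
Power of the point: PT² = |PO|² − r² = 488, so PT = 2√122.

2√122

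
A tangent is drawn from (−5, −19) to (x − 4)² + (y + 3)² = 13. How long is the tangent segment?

With centre O = (4, −3), |OP|² = 337 and r² = 13.
Power of the point: PT² = |PO|² − r² = 324, so PT = 18.

18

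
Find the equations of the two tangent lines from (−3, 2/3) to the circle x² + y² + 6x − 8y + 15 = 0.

x + 3y = −1 and x − 3y = −5

Write the tangent as mx − y + (2/3 − m·(−3)) = 0 and set its distance from the centre to √10:
[m·(0) − (10/3)]² = 10(m² + 1)
9m² − 1 = 0, so m = −1/3 or m = 1/3.
Through (−3, 2/3) these give x + 3y = −1 and x − 3y = −5.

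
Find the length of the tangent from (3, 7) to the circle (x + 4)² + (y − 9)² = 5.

The centre is (−4, 9) and r = √5. The square of the distance from P to the centre is 49 + 4 = 53.
The tangent meets the radius at right angles, so tangent² = |PO|² − r² = 53 − 5 = 48.

4√3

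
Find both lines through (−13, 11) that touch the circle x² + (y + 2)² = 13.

3x + 2y = −17 and 2x + 3y = 7

Let a tangent through (−13, 11) have slope m. Its distance from (0, −2) must equal √13:
[m·(13) − (−13)]² = 13(m² + 1)
6m² + 13m + 6 = 0, so m = −3/2 or m = −2/3.
With m = −3/2: 3x + 2y = −17. With m = −2/3: 2x + 3y = 7.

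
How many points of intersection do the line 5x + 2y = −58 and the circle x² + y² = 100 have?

Substituting the line into the circle gives 29x² + 580x + 2964 = 0.
Discriminant = (580)² − 4·29·(2964) = −7424 < 0.
No real roots: the line does not meet the circle.

0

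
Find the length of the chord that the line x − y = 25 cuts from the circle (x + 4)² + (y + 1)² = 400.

4√2

From the line, y = x − 25. Substituting:
2x² − 40x + 192 = 0  ⟹  x² − 20x + 96 = 0
x = 12 or x = 8, giving (12, −13) and (8, −17).
Chord length = distance between (12, −13) and (8, −17) = √32 = 4√2.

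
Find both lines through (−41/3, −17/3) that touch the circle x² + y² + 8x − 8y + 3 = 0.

A line y − (−17/3) = m(x − (−41/3)) is tangent when its distance from (−4, 4) is √29:
[m·(29/3) − (29/3)]² = 29(m² + 1)
10m² − 29m + 10 = 0, so m = 2/5 or m = 5/2.
Through (−41/3, −17/3) these give 2x − 5y = 1 and 5x − 2y = −57.

2x − 5y = 1 and 5x − 2y = −57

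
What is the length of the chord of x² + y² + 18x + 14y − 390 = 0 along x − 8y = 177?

Substitute y = (−177 + x)/8:
65x² + 910x − 13455 = 0  ⟹  x² + 14x − 207 = 0
x = 9 or x = −23, giving (9, −21) and (−23, −25).
Chord length = distance between (9, −21) and (−23, −25) = √1040 = 4√65.

4√65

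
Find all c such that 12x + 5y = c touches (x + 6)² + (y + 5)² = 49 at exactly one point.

The line touches the circle iff its distance from (−6, −5) is 7:
|12·(−6) + 5·(−5) − c| / √169 = 7
|c − (−97)| = 7·13, so c = −6 or c = −188.

c = −188 or c = −6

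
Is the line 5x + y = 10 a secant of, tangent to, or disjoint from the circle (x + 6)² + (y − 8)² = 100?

secant

Centre (−6, 8), r² = 100. Distance² from centre to line = (−32)²/26 = 512/13.
Since d² < r², the line cuts the circle twice.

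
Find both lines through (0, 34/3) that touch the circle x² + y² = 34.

5x + 3y = 34 and 5x − 3y = −34

Write the tangent as mx − y + (34/3 − m·(0)) = 0 and set its distance from the centre to √34:
(0m − (−34/3))² = 34(m² + 1)
9m² − 25 = 0, so m = −5/3 or m = 5/3.
With m = −5/3: 5x + 3y = 34. With m = 5/3: 5x − 3y = −34.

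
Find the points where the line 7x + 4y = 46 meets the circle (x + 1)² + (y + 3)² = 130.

(2, 8) and (10, −6)

From the line, y = (46 − 7x)/4. Substituting:
65x² − 780x + 1300 = 0  ⟹  x² − 12x + 20 = 0
x = 10 or x = 2, giving (10, −6) and (2, 8).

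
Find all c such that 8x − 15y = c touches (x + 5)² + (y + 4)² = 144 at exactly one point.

c = −184 or c = 224

The line touches the circle iff its distance from (−5, −4) is 12:
|8·(−5) − 15·(−4) − c| / √289 = 12
|c − (20)| = 12·17, so c = 224 or c = −184.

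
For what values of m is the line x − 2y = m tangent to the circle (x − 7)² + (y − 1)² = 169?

Tangency holds when the distance from the centre (7, 1) to the line equals the radius 13:
|1·7 − 2·1 − m| / √5 = 13
|m − (5)| = 13√5.

m = 5 ± 13√5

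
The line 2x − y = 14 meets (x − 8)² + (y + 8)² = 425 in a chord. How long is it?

Express y = 2x − 14 and substitute into the circle:
5x² − 40x − 325 = 0  ⟹  x² − 8x − 65 = 0
x = 13 or x = −5, giving (13, 12) and (−5, −24).
|(13, 12) − (−5, −24)| = √((18)² + (36)²) = 18√5.

18√5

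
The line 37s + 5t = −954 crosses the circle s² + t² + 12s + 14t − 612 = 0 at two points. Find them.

Substitute t = (−954 − 37s)/5:
1394s² + 68306s + 828036 = 0  ⟹  s² + 49s + 594 = 0
s = −22 or s = −27, giving (−22, −28) and (−27, 9).

(−27, 9) and (−22, −28)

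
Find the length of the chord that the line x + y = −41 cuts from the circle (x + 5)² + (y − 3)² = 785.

Centre (−5, 3), r² = 785. Perpendicular distance d from centre to line = |39| / √2 = 39/√2.
Chord = 2√(r² − d²) = 2·√(49/2) = 7√2.

7√2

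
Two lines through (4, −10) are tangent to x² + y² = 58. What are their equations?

7x − 3y = 58 and 3x + 7y = −58

Let a tangent through (4, −10) have slope m. Its distance from (0, 0) must equal √58:
[m·(−4) − (10)]² = 58(m² + 1)
21m² − 40m − 21 = 0, so m = 7/3 or m = −3/7.
With m = 7/3: 7x − 3y = 58. With m = −3/7: 3x + 7y = −58.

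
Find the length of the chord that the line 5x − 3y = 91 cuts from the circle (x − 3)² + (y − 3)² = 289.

3√34

Centre (3, 3), r² = 289. Perpendicular distance d from centre to line = |−85| / √34 = 85/√34.
Half the chord is √(r² − d²) = √(153/2), so the full chord is 3√34.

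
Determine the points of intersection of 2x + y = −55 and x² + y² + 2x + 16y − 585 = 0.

Express y = −2x − 55 and substitute into the circle:
5x² + 190x + 1560 = 0  ⟹  x² + 38x + 312 = 0
x = −12 or x = −26, giving (−12, −31) and (−26, −3).

(−26, −3) and (−12, −31)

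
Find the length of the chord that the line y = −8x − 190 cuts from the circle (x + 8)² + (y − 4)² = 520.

4√65

Substitute y = −8x − 190:
65x² + 3120x + 37180 = 0  ⟹  x² + 48x + 572 = 0
x = −22 or x = −26, giving (−22, −14) and (−26, 18).
|(−22, −14) − (−26, 18)| = √((4)² + (−32)²) = 4√65.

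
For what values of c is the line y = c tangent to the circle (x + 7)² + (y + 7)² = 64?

For a tangent, require d(centre, line) = r = 8.
|0·(−7) + 1·(−7) − c| / √1 = 8
|c − (−7)| = 8, so c = 1 or c = −15.

c = −15 or c = 1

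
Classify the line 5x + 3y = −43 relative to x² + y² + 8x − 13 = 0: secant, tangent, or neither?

Substituting the line into the circle gives 34x² + 502x + 1732 = 0.
Δ = 252004 − 235552 = 16452.
Two real roots: the line is a secant.

secant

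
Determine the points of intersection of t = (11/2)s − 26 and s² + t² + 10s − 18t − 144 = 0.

From the line, t = (−52 + 11s)/2. Substituting:
125s² − 1500s + 4000 = 0  ⟹  s² − 12s + 32 = 0
s = 8 or s = 4, giving (8, 18) and (4, −4).

(4, −4) and (8, 18)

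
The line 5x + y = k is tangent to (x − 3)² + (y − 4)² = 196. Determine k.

k = 19 ± 14√26

The line touches the circle iff its distance from (3, 4) is 14:
|5·3 + 1·4 − k| / √26 = 14
|k − (19)| = 14√26.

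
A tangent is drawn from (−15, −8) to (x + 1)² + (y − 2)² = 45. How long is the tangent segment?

√251

With centre O = (−1, 2), |OP|² = 296 and r² = 45.
By the tangent–radius right angle, tangent length = √(|PO|² − r²) = √251.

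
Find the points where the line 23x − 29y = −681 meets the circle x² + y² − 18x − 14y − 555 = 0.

Express y = (681 + 23x)/29 and substitute into the circle:
1370x² + 6850x − 279480 = 0  ⟹  x² + 5x − 204 = 0
x = 12 or x = −17, giving (12, 33) and (−17, 10).

(−17, 10) and (12, 33)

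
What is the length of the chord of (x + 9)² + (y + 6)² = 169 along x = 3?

The line gives x = 3. Substituting into the circle:
y² + 12y + 11 = 0
y = −1 or y = −11, giving (3, −1) and (3, −11).
|(3, −1) − (3, −11)| = √((0)² + (10)²) = 10.

10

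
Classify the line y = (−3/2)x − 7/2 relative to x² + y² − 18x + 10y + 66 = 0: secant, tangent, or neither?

neither

Centre (9, −5), r² = 40. Distance² from centre to line = (24)²/13 = 576/13.
Since d² > r², the line lies outside the circle.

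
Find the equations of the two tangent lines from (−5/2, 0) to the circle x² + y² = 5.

2x − y = −5 and 2x + y = −5

A line y − (0) = m(x − (−5/2)) is tangent when its distance from (0, 0) is √5:
[m·(5/2) − (0)]² = 5(m² + 1)
m² − 4 = 0, so m = 2 or m = −2.
Through (−5/2, 0) these give 2x − y = −5 and 2x + y = −5.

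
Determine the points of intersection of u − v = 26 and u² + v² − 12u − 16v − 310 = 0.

(17, −9) and (23, −3)

Express v = u − 26 and substitute into the circle:
2u² − 80u + 782 = 0  ⟹  u² − 40u + 391 = 0
u = 23 or u = 17, giving (23, −3) and (17, −9).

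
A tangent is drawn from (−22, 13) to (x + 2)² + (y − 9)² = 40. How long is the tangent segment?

2√94

Centre (−2, 9), r² = 40. |PO|² = (−20)² + (4)² = 416.
The tangent meets the radius at right angles, so tangent² = |PO|² − r² = 416 − 40 = 376.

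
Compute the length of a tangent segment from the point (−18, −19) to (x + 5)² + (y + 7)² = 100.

√213

The centre is (−5, −7) and r = 10. The square of the distance from P to the centre is 169 + 144 = 313.
Power of the point: PT² = |PO|² − r² = 213, so PT = √213.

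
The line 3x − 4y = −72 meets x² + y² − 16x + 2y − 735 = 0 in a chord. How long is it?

40

Centre (8, −1), r² = 800. Perpendicular distance d from centre to line = |100| / √25 = 100/√25.
Chord = 2√(r² − d²) = 2·√(400) = 40.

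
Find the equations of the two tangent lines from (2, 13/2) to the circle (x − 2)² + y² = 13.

Let a tangent through (2, 13/2) have slope m. Its distance from (2, 0) must equal √13:
[m·(0) − (−13/2)]² = 13(m² + 1)
4m² − 9 = 0, so m = 3/2 or m = −3/2.
With m = 3/2: 3x − 2y = −7. With m = −3/2: 3x + 2y = 19.

3x − 2y = −7 and 3x + 2y = 19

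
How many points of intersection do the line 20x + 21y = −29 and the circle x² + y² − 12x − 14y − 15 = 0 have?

0

Substituting the line into the circle gives 841x² + 1748x + 2752 = 0.
Δ = 3055504 − 9257728 = −6202224.
No real roots: the line does not meet the circle.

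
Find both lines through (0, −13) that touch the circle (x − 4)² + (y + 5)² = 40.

A line y − (−13) = m(x − (0)) is tangent when its distance from (4, −5) is 2√10:
(4m − (8))² = 40(m² + 1)
3m² + 8m − 3 = 0, so m = 1/3 or m = −3.
With m = 1/3: x − 3y = 39. With m = −3: 3x + y = −13.

x − 3y = 39 and 3x + y = −13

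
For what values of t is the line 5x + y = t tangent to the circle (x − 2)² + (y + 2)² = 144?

The line touches the circle iff its distance from (2, −2) is 12:
|5·2 + 1·(−2) − t| / √26 = 12
|t − (8)| = 12√26.

t = 8 ± 12√26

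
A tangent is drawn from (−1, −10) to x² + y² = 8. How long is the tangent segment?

√93

Centre (0, 0), r² = 8. |PO|² = (−1)² + (−10)² = 101.
Power of the point: PT² = |PO|² − r² = 93, so PT = √93.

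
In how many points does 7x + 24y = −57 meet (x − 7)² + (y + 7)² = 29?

2

Substituting the line into the circle gives 625x² − 9618x + 23841 = 0.
Δ = 92505924 − 59602500 = 32903424.
Two real roots: the line is a secant.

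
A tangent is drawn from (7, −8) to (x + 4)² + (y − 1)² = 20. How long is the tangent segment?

With centre O = (−4, 1), |OP|² = 202 and r² = 20.
By the tangent–radius right angle, tangent length = √(|PO|² − r²) = √182.

√182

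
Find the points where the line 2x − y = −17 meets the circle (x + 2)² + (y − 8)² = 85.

Substitute y = 2x + 17:
5x² + 40x = 0  ⟹  x² + 8x = 0
x = 0 or x = −8, giving (0, 17) and (−8, 1).

(−8, 1) and (0, 17)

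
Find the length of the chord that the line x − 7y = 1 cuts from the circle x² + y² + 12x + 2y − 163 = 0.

From the line, y = (−1 + x)/7. Substituting:
50x² + 600x − 8000 = 0  ⟹  x² + 12x − 160 = 0
x = 8 or x = −20, giving (8, 1) and (−20, −3).
|(8, 1) − (−20, −3)| = √((28)² + (4)²) = 20√2.

20√2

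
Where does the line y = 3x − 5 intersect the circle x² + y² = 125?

(−2, −11) and (5, 10)

Substitute y = 3x − 5:
10x² − 30x − 100 = 0  ⟹  x² − 3x − 10 = 0
x = 5 or x = −2, giving (5, 10) and (−2, −11).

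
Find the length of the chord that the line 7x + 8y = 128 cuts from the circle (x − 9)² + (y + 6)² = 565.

4√113

The distance from (9, −6) to the line is 113/√113, and r² = 565.
Chord = 2√(r² − d²) = 2·√(452) = 4√113.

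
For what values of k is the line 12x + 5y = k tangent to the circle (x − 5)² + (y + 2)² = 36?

The line touches the circle iff its distance from (5, −2) is 6:
|12·5 + 5·(−2) − k| / √169 = 6
|k − (50)| = 6·13, so k = 128 or k = −28.

k = −28 or k = 128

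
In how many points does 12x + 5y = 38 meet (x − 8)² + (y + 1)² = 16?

Centre (8, −1), r² = 16. Distance² from centre to line = (53)²/169 = 2809/169.
Since d² > r², the line lies outside the circle.

0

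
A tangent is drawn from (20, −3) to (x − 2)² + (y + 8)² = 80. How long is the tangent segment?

√269

With centre O = (2, −8), |OP|² = 349 and r² = 80.
Power of the point: PT² = |PO|² − r² = 269, so PT = √269.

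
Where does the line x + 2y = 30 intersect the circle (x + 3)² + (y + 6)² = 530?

From the line, y = (30 − x)/2. Substituting:
5x² − 60x − 320 = 0  ⟹  x² − 12x − 64 = 0
x = 16 or x = −4, giving (16, 7) and (−4, 17).

(−4, 17) and (16, 7)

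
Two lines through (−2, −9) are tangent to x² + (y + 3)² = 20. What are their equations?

Let a tangent through (−2, −9) have slope m. Its distance from (0, −3) must equal 2√5:
[m·(2) − (6)]² = 20(m² + 1)
2m² + 3m − 2 = 0, so m = −2 or m = 1/2.
Through (−2, −9) these give 2x + y = −13 and x − 2y = 16.

2x + y = −13 and x − 2y = 16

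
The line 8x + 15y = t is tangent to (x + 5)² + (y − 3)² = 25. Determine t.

t = −80 or t = 90

The line touches the circle iff its distance from (−5, 3) is 5:
|8·(−5) + 15·3 − t| / √289 = 5
|t − (5)| = 5·17, so t = 90 or t = −80.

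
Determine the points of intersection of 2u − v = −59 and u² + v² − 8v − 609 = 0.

(−24, 11) and (−20, 19)

From the line, v = 2u + 59. Substituting:
5u² + 220u + 2400 = 0  ⟹  u² + 44u + 480 = 0
u = −20 or u = −24, giving (−20, 19) and (−24, 11).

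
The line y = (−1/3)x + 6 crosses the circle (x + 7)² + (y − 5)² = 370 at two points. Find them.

(−24, 14) and (12, 2)

From the line, y = (18 − x)/3. Substituting:
10x² + 120x − 2880 = 0  ⟹  x² + 12x − 288 = 0
x = 12 or x = −24, giving (12, 2) and (−24, 14).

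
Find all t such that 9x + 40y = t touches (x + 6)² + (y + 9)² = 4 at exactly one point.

Tangency holds when the distance from the centre (−6, −9) to the line equals the radius 2:
|9·(−6) + 40·(−9) − t| / √1681 = 2
|t − (−414)| = 2·41, so t = −332 or t = −496.

t = −496 or t = −332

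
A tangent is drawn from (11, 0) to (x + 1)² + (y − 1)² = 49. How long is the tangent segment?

4√6

Centre (−1, 1), r² = 49. |PO|² = (12)² + (−1)² = 145.
Power of the point: PT² = |PO|² − r² = 96, so PT = 4√6.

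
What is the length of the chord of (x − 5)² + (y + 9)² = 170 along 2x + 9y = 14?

Centre (5, −9), r² = 170. Perpendicular distance d from centre to line = |−85| / √85 = 85/√85.
Half the chord is √(r² − d²) = √(85), so the full chord is 2√85.

2√85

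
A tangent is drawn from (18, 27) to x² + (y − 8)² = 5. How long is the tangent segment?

2√170

Centre (0, 8), r² = 5. |PO|² = (18)² + (19)² = 685.
By the tangent–radius right angle, tangent length = √(|PO|² − r²) = √680 = 2√170.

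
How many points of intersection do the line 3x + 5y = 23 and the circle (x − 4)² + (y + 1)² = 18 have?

2

Centre (4, −1), r² = 18. Distance² from centre to line = (−16)²/34 = 128/17.
Since d² < r², the line cuts the circle twice.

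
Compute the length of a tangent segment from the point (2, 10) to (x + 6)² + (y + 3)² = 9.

4√14

Centre (−6, −3), r² = 9. |PO|² = (8)² + (13)² = 233.
The tangent meets the radius at right angles, so tangent² = |PO|² − r² = 233 − 9 = 224.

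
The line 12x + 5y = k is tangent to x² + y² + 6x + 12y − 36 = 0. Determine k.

Tangency holds when the distance from the centre (−3, −6) to the line equals the radius 9:
|12·(−3) + 5·(−6) − k| / √169 = 9
|k − (−66)| = 9·13, so k = 51 or k = −183.

k = −183 or k = 51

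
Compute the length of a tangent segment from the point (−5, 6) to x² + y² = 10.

√51

The centre is (0, 0) and r = √10. The square of the distance from P to the centre is 25 + 36 = 61.
Power of the point: PT² = |PO|² − r² = 51, so PT = √51.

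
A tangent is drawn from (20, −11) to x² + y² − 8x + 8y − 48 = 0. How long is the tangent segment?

15

Centre (4, −4), r² = 80. |PO|² = (16)² + (−7)² = 305.
By the tangent–radius right angle, tangent length = √(|PO|² − r²) = √225 = 15.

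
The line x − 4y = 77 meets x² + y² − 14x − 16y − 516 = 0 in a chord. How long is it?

Substitute y = (−77 + x)/4:
17x² − 442x + 2601 = 0  ⟹  x² − 26x + 153 = 0
x = 17 or x = 9, giving (17, −15) and (9, −17).
|(17, −15) − (9, −17)| = √((8)² + (2)²) = 2√17.

2√17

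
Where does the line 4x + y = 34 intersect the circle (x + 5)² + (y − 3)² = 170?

(6, 10) and (8, 2)

From the line, y = −4x + 34. Substituting:
17x² − 238x + 816 = 0  ⟹  x² − 14x + 48 = 0
x = 8 or x = 6, giving (8, 2) and (6, 10).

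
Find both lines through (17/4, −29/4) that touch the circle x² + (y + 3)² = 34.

Write the tangent as mx − y + (−29/4 − m·(17/4)) = 0 and set its distance from the centre to √34:
[m·(−17/4) − (17/4)]² = 34(m² + 1)
15m² − 34m + 15 = 0, so m = 3/5 or m = 5/3.
Through (17/4, −29/4) these give 3x − 5y = 49 and 5x − 3y = 43.

3x − 5y = 49 and 5x − 3y = 43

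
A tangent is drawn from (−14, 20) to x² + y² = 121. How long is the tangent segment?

Centre (0, 0), r² = 121. |PO|² = (−14)² + (20)² = 596.
By the tangent–radius right angle, tangent length = √(|PO|² − r²) = √475 = 5√19.

5√19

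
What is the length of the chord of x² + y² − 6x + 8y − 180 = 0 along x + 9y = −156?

√82

Centre (3, −4), r² = 205. Perpendicular distance d from centre to line = |123| / √82 = 123/√82.
Half the chord is √(r² − d²) = √(41/2), so the full chord is √82.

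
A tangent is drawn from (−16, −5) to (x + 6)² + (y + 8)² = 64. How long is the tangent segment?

The centre is (−6, −8) and r = 8. The square of the distance from P to the centre is 100 + 9 = 109.
Power of the point: PT² = |PO|² − r² = 45, so PT = 3√5.

3√5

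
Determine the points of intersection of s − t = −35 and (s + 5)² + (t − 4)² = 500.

(−27, 8) and (−9, 26)

Substitute t = s + 35:
2s² + 72s + 486 = 0  ⟹  s² + 36s + 243 = 0
s = −9 or s = −27, giving (−9, 26) and (−27, 8).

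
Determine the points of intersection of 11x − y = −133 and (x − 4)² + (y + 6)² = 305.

From the line, y = 11x + 133. Substituting:
122x² + 3050x + 19032 = 0  ⟹  x² + 25x + 156 = 0
x = −12 or x = −13, giving (−12, 1) and (−13, −10).

(−13, −10) and (−12, 1)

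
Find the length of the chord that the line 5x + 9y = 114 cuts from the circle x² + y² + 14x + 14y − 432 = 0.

From the line, y = (114 − 5x)/9. Substituting:
106x² − 636x − 7632 = 0  ⟹  x² − 6x − 72 = 0
x = 12 or x = −6, giving (12, 6) and (−6, 16).
|(12, 6) − (−6, 16)| = √((18)² + (−10)²) = 2√106.

2√106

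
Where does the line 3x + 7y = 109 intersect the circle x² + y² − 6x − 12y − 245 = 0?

From the line, y = (109 − 3x)/7. Substituting:
58x² − 696x − 9280 = 0  ⟹  x² − 12x − 160 = 0
x = 20 or x = −8, giving (20, 7) and (−8, 19).

(−8, 19) and (20, 7)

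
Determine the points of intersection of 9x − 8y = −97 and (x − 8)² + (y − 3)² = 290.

From the line, y = (97 + 9x)/8. Substituting:
145x² + 290x − 9135 = 0  ⟹  x² + 2x − 63 = 0
x = 7 or x = −9, giving (7, 20) and (−9, 2).

(−9, 2) and (7, 20)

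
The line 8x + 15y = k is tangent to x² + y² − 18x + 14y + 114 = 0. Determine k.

k = −101 or k = 35

For a tangent, require d(centre, line) = r = 4.
|8·9 + 15·(−7) − k| / √289 = 4
|k − (−33)| = 4·17, so k = 35 or k = −101.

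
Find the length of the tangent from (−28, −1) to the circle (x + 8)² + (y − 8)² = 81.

20

The centre is (−8, 8) and r = 9. The square of the distance from P to the centre is 400 + 81 = 481.
By the tangent–radius right angle, tangent length = √(|PO|² − r²) = √400 = 20.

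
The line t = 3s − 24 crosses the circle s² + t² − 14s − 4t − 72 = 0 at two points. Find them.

From the line, t = 3s − 24. Substituting:
10s² − 170s + 600 = 0  ⟹  s² − 17s + 60 = 0
s = 12 or s = 5, giving (12, 12) and (5, −9).

(5, −9) and (12, 12)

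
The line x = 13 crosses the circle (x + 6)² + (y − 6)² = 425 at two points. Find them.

The line gives x = 13. Substituting into the circle:
y² − 12y − 28 = 0
y = 14 or y = −2, giving (13, 14) and (13, −2).

(13, −2) and (13, 14)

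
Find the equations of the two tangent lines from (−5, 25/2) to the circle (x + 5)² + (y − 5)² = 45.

x + 2y = 20 and x − 2y = −30

Write the tangent as mx − y + (25/2 − m·(−5)) = 0 and set its distance from the centre to 3√5:
[m·(0) − (−15/2)]² = 45(m² + 1)
4m² − 1 = 0, so m = −1/2 or m = 1/2.
Through (−5, 25/2) these give x + 2y = 20 and x − 2y = −30.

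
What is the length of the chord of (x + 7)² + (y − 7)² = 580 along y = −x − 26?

22√2

The distance from (−7, 7) to the line is 26/√2, and r² = 580.
Half the chord is √(r² − d²) = √(242), so the full chord is 22√2.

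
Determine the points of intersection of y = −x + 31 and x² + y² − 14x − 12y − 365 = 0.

From the line, y = −x + 31. Substituting:
2x² − 64x + 224 = 0  ⟹  x² − 32x + 112 = 0
x = 28 or x = 4, giving (28, 3) and (4, 27).

(4, 27) and (28, 3)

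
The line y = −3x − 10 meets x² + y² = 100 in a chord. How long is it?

The distance from (0, 0) to the line is 10/√10, and r² = 100.
Half the chord is √(r² − d²) = √(90), so the full chord is 6√10.

6√10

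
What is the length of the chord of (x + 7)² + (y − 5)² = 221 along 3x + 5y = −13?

The distance from (−7, 5) to the line is 17/√34, and r² = 221.
Chord = 2√(r² − d²) = 2·√(425/2) = 5√34.

5√34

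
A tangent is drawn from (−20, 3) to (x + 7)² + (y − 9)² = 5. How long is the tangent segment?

10√2

With centre O = (−7, 9), |OP|² = 205 and r² = 5.
The tangent meets the radius at right angles, so tangent² = |PO|² − r² = 205 − 5 = 200.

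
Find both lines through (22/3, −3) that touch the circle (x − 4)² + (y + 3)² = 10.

3x − y = 25 and 3x + y = 19

A line y − (−3) = m(x − (22/3)) is tangent when its distance from (4, −3) is √10:
(−10/3m − (0))² = 10(m² + 1)
m² − 9 = 0, so m = 3 or m = −3.
Through (22/3, −3) these give 3x − y = 25 and 3x + y = 19.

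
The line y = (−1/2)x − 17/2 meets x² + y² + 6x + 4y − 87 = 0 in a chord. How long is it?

8√5

Centre (−3, −2), r² = 100. Perpendicular distance d from centre to line = |10| / √5 = 10/√5.
Chord = 2√(r² − d²) = 2·√(80) = 8√5.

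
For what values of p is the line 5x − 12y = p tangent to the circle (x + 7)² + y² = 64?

p = −139 or p = 69

For a tangent, require d(centre, line) = r = 8.
|5·(−7) − 12·0 − p| / √169 = 8
|p − (−35)| = 8·13, so p = 69 or p = −139.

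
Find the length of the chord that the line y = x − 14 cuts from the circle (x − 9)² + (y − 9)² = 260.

18√2

The distance from (9, 9) to the line is 14/√2, and r² = 260.
Chord = 2√(r² − d²) = 2·√(162) = 18√2.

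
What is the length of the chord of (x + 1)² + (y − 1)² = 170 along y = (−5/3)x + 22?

2√34

Centre (−1, 1), r² = 170. Perpendicular distance d from centre to line = |−68| / √34 = 68/√34.
Chord = 2√(r² − d²) = 2·√(34) = 2√34.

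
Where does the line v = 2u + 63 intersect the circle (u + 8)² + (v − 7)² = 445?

(−29, 5) and (−19, 25)

Express v = 2u + 63 and substitute into the circle:
5u² + 240u + 2755 = 0  ⟹  u² + 48u + 551 = 0
u = −19 or u = −29, giving (−19, 25) and (−29, 5).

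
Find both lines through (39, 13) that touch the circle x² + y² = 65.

Write the tangent as mx − y + (13 − m·(39)) = 0 and set its distance from the centre to √65:
[m·(−39) − (−13)]² = 65(m² + 1)
56m² − 39m + 4 = 0, so m = 1/8 or m = 4/7.
Through (39, 13) these give x − 8y = −65 and 4x − 7y = 65.

x − 8y = −65 and 4x − 7y = 65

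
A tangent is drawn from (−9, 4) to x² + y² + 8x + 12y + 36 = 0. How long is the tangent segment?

With centre O = (−4, −6), |OP|² = 125 and r² = 16.
Power of the point: PT² = |PO|² − r² = 109, so PT = √109.

√109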